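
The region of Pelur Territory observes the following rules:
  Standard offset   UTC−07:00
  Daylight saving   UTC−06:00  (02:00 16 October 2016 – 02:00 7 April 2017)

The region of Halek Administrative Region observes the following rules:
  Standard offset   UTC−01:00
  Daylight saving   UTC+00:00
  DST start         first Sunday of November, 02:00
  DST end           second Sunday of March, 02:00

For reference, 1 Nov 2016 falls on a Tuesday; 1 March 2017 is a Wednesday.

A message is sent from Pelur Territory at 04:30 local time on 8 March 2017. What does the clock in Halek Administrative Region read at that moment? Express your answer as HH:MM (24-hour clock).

8 March 2017 falls between 16 October 2016 and 7 April 2017, so daylight saving is in effect and Pelur Territory is at UTC−06:00.
04:30 Pelur Territory + 6h = 10:30 UTC.
1 November 2016 is a Tuesday, so the first Sunday is November 6.
1 March 2017 is a Wednesday, so the first Sunday is March 5 and the second is March 12.
At the standard offset (UTC−01:00), 10:30 UTC − 1h = 09:30 Halek Administrative Region standard time.
The standard-time date in Halek Administrative Region, 8 March 2017, lies within the daylight-saving period (6 November 2016 – 12 March 2017), so Halek Administrative Region is on daylight time, UTC+00:00.
10:30 UTC + 0h = 10:30 Halek Administrative Region.

10:30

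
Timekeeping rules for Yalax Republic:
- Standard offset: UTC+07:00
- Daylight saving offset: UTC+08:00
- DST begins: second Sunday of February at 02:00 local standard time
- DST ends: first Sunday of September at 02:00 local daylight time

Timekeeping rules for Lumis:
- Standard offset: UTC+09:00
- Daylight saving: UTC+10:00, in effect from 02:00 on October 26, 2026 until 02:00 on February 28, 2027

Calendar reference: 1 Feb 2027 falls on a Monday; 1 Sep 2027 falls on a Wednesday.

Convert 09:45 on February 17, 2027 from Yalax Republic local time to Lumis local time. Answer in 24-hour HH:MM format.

11:45

1 February 2027 is a Monday, so the first Sunday is February 7 and the second is February 14.
1 September 2027 is a Wednesday, so the first Sunday is September 5.
Daylight saving runs 14 February – 5 September; February 17, 2027 is inside that window, so Yalax Republic is at UTC+08:00.
09:45 Yalax Republic − 8h = 01:45 UTC.
At the standard offset (UTC+09:00), 01:45 UTC + 9h = 10:45 Lumis standard time.
Daylight saving runs 26 October 2026 – 28 February 2027; the standard-time date in Lumis, February 17, 2027, is inside that window, so Lumis is at UTC+10:00.
01:45 UTC + 10h = 11:45 Lumis.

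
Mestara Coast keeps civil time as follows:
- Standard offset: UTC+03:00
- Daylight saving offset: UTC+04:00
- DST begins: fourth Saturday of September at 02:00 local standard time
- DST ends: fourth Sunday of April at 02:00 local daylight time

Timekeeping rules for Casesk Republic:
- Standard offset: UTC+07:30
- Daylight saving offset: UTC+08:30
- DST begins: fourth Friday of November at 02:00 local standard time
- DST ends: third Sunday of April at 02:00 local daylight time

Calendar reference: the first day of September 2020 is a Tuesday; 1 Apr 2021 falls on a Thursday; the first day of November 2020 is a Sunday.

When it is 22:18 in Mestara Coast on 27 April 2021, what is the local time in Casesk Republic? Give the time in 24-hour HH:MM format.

1 September 2020 is a Tuesday, so the first Saturday is September 5 and the fourth is September 26.
1 April 2021 is a Thursday, so the first Sunday is April 4 and the fourth is April 25.
Daylight saving runs 26 September 2020 – 25 April 2021; 27 April 2021 is outside that window, so Mestara Coast is on standard time at UTC+03:00.
22:18 Mestara Coast − 3h = 19:18 UTC.
1 November 2020 is a Sunday, so the first Friday is November 6 and the fourth is November 27.
1 April 2021 is a Thursday, so the first Sunday is April 4 and the third is April 18.
At the standard offset (UTC+07:30), 19:18 UTC + 7h30m = 02:48 Casesk Republic standard time (rolling into the next day, 28 April 2021).
Daylight saving runs 27 November 2020 – 18 April 2021; the standard-time date in Casesk Republic, 28 April 2021, is outside that window, so Casesk Republic is on standard time at UTC+07:30.
19:18 UTC + 7h30m = 02:48 Casesk Republic (rolling into the next day, 28 April 2021).

02:48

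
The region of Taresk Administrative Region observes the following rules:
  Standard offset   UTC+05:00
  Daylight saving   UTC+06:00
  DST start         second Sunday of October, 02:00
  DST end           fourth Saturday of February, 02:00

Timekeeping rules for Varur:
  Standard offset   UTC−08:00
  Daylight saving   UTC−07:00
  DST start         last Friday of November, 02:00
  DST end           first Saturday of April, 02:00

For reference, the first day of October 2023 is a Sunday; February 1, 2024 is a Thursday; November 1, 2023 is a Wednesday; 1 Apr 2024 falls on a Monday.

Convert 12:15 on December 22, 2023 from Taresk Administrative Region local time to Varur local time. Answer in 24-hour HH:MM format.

23:15

1 October 2023 is a Sunday, so the first Sunday is October 1 and the second is October 8.
1 February 2024 is a Thursday, so the first Saturday is February 3 and the fourth is February 24.
Daylight saving runs 8 October 2023 – 24 February 2024; December 22, 2023 is inside that window, so Taresk Administrative Region is at UTC+06:00.
12:15 Taresk Administrative Region − 6h = 06:15 UTC.
1 November 2023 is a Wednesday, so Fridays fall on 3, 10, 17, 24; the last is November 24.
1 April 2024 is a Monday, so the first Saturday is April 6.
At the standard offset (UTC−08:00), 06:15 UTC − 8h = 22:15 Varur standard time (rolling into the previous day, 21 December 2023).
Daylight saving runs 24 November 2023 – 6 April 2024; the standard-time date in Varur, December 21, 2023, is inside that window, so Varur is at UTC−07:00.
06:15 UTC − 7h = 23:15 Varur (rolling into the previous day, 21 December 2023).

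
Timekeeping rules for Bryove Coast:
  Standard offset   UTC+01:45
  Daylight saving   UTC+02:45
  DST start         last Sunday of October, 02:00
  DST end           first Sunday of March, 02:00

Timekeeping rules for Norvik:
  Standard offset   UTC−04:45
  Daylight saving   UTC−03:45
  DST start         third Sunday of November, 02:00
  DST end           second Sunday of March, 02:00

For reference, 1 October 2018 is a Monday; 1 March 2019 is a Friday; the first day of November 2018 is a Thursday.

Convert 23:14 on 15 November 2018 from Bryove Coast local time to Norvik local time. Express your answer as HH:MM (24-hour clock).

15:44

1 October 2018 is a Monday, so Sundays fall on 7, 14, 21, 28; the last is October 28.
1 March 2019 is a Friday, so the first Sunday is March 3.
15 November 2018 lies within the daylight-saving period (28 October 2018 – 3 March 2019), so Bryove Coast is on daylight time, UTC+02:45.
23:14 Bryove Coast − 2h45m = 20:29 UTC.
1 November 2018 is a Thursday, so the first Sunday is November 4 and the third is November 18.
1 March 2019 is a Friday, so the first Sunday is March 3 and the second is March 10.
At the standard offset (UTC−04:45), 20:29 UTC − 4h45m = 15:44 Norvik standard time.
Daylight saving runs 18 November 2018 – 10 March 2019; the standard-time date in Norvik, 15 November 2018, is outside that window, so Norvik is on standard time at UTC−04:45.
20:29 UTC − 4h45m = 15:44 Norvik.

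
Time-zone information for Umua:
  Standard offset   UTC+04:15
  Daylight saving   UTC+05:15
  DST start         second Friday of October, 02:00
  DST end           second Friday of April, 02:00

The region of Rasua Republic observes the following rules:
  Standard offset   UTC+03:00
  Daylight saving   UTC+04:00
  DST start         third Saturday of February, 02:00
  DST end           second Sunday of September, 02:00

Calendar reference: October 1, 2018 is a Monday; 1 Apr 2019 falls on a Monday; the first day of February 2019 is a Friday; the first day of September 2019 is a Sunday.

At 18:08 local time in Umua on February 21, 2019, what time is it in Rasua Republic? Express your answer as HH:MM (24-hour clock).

16:53

1 October 2018 is a Monday, so the first Friday is October 5 and the second is October 12.
1 April 2019 is a Monday, so the first Friday is April 5 and the second is April 12.
Daylight saving runs 12 October 2018 – 12 April 2019; February 21, 2019 is inside that window, so Umua is at UTC+05:15.
18:08 Umua − 5h15m = 12:53 UTC.
1 February 2019 is a Friday, so the first Saturday is February 2 and the third is February 16.
1 September 2019 is a Sunday, so the first Sunday is September 1 and the second is September 8.
At the standard offset (UTC+03:00), 12:53 UTC + 3h = 15:53 Rasua Republic standard time.
The standard-time date in Rasua Republic, February 21, 2019, lies within the daylight-saving period (16 February – 8 September), so Rasua Republic is on daylight time, UTC+04:00.
12:53 UTC + 4h = 16:53 Rasua Republic.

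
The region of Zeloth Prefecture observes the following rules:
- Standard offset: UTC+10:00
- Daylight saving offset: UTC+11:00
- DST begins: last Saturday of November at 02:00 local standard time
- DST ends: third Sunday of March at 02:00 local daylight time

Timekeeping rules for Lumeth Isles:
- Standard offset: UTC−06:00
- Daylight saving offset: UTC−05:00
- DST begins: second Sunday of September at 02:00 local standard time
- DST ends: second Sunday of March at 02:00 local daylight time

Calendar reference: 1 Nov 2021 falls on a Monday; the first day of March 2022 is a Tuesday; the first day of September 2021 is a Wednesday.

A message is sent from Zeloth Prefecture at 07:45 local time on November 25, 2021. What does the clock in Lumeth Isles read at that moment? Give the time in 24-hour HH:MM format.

16:45

1 November 2021 is a Monday, so Saturdays fall on 6, 13, 20, 27; the last is November 27.
1 March 2022 is a Tuesday, so the first Sunday is March 6 and the third is March 20.
November 25, 2021 is outside the daylight-saving period (27 November 2021 – 20 March 2022), so Zeloth Prefecture is on standard time, UTC+10:00.
07:45 Zeloth Prefecture − 10h = 21:45 UTC (rolling into the previous day, 24 November 2021).
1 September 2021 is a Wednesday, so the first Sunday is September 5 and the second is September 12.
1 March 2022 is a Tuesday, so the first Sunday is March 6 and the second is March 13.
At the standard offset (UTC−06:00), 21:45 UTC − 6h = 15:45 Lumeth Isles standard time.
Daylight saving runs 12 September 2021 – 13 March 2022; the standard-time date in Lumeth Isles, November 24, 2021, is inside that window, so Lumeth Isles is at UTC−05:00.
21:45 UTC − 5h = 16:45 Lumeth Isles.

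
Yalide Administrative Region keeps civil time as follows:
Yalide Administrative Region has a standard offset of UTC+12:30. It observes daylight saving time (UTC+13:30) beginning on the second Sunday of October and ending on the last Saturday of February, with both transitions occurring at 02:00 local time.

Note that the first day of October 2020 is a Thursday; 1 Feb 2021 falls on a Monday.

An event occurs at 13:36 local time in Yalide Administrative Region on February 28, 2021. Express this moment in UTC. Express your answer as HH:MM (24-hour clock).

01:06

1 October 2020 is a Thursday, so the first Sunday is October 4 and the second is October 11.
1 February 2021 is a Monday, so Saturdays fall on 6, 13, 20, 27; the last is February 27.
Daylight saving runs 11 October 2020 – 27 February 2021; February 28, 2021 is outside that window, so Yalide Administrative Region is on standard time at UTC+12:30.
13:36 local − 12h30m = 01:06 UTC.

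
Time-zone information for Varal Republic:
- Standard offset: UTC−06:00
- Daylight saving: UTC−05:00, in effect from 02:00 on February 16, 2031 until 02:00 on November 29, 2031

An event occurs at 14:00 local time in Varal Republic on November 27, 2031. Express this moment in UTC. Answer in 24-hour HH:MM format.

November 27, 2031 lies within the daylight-saving period (16 February – 29 November), so Varal Republic is on daylight time, UTC−05:00.
14:00 local + 5h = 19:00 UTC.

19:00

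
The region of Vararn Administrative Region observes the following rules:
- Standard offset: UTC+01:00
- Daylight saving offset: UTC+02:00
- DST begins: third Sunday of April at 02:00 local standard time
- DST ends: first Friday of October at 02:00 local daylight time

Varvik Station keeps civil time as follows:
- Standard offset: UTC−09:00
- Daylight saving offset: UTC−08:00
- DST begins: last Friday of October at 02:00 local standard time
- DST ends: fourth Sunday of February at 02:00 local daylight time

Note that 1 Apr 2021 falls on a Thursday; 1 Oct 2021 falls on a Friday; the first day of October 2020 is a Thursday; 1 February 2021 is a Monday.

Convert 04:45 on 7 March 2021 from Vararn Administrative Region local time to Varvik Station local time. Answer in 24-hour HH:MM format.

1 April 2021 is a Thursday, so the first Sunday is April 4 and the third is April 18.
1 October 2021 is a Friday, so the first Friday is October 1.
Daylight saving runs 18 April – 1 October; 7 March 2021 is outside that window, so Vararn Administrative Region is on standard time at UTC+01:00.
04:45 Vararn Administrative Region − 1h = 03:45 UTC.
1 October 2020 is a Thursday, so Fridays fall on 2, 9, 16, 23, 30; the last is October 30.
1 February 2021 is a Monday, so the first Sunday is February 7 and the fourth is February 28.
At the standard offset (UTC−09:00), 03:45 UTC − 9h = 18:45 Varvik Station standard time (rolling into the previous day, 6 March 2021).
The standard-time date in Varvik Station, 6 March 2021, does not fall between 30 October 2020 and 28 February 2021, so daylight saving is not in effect and Varvik Station is at UTC−09:00.
03:45 UTC − 9h = 18:45 Varvik Station (rolling into the previous day, 6 March 2021).

18:45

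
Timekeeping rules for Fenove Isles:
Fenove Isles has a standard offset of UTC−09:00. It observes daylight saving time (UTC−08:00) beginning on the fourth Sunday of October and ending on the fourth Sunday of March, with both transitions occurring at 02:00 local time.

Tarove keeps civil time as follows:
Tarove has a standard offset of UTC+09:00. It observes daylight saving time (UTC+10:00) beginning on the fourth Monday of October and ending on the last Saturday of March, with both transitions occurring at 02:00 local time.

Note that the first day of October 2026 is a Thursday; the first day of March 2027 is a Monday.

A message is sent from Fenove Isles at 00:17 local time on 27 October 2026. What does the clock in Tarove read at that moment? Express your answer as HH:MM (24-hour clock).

1 October 2026 is a Thursday, so the first Sunday is October 4 and the fourth is October 25.
1 March 2027 is a Monday, so the first Sunday is March 7 and the fourth is March 28.
27 October 2026 falls between 25 October 2026 and 28 March 2027, so daylight saving is in effect and Fenove Isles is at UTC−08:00.
00:17 Fenove Isles + 8h = 08:17 UTC.
1 October 2026 is a Thursday, so the first Monday is October 5 and the fourth is October 26.
1 March 2027 is a Monday, so Saturdays fall on 6, 13, 20, 27; the last is March 27.
At the standard offset (UTC+09:00), 08:17 UTC + 9h = 17:17 Tarove standard time.
Daylight saving runs 26 October 2026 – 27 March 2027; the standard-time date in Tarove, 27 October 2026, is inside that window, so Tarove is at UTC+10:00.
08:17 UTC + 10h = 18:17 Tarove.

18:17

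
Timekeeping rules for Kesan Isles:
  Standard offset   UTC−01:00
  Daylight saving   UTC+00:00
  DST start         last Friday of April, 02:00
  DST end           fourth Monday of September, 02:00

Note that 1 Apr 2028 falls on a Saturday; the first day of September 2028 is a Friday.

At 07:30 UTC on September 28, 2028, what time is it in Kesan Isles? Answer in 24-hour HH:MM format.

1 April 2028 is a Saturday, so Fridays fall on 7, 14, 21, 28; the last is April 28.
1 September 2028 is a Friday, so the first Monday is September 4 and the fourth is September 25.
At the standard offset (UTC−01:00), 07:30 UTC − 1h = 06:30 Kesan Isles standard time.
Daylight saving runs 28 April – 25 September; the standard-time date in Kesan Isles, September 28, 2028, is outside that window, so Kesan Isles is on standard time at UTC−01:00.
07:30 UTC − 1h = 06:30 local.

06:30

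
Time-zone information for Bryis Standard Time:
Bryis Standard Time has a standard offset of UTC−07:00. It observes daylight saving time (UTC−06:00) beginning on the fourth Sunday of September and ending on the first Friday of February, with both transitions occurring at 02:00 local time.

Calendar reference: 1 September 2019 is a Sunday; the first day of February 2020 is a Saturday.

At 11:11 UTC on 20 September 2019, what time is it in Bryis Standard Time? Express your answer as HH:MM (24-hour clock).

1 September 2019 is a Sunday, so the first Sunday is September 1 and the fourth is September 22.
1 February 2020 is a Saturday, so the first Friday is February 7.
At the standard offset (UTC−07:00), 11:11 UTC − 7h = 04:11 Bryis Standard Time standard time.
The standard-time date in Bryis Standard Time, 20 September 2019, does not fall between 22 September 2019 and 7 February 2020, so daylight saving is not in effect and Bryis Standard Time is at UTC−07:00.
11:11 UTC − 7h = 04:11 local.

04:11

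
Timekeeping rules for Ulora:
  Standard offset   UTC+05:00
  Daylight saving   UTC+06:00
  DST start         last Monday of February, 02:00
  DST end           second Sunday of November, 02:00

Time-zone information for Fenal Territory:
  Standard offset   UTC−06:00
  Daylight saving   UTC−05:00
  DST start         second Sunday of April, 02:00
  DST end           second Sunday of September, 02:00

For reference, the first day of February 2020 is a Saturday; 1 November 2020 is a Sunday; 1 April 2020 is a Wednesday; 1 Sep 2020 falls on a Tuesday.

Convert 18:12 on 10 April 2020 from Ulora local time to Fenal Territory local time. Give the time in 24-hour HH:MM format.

1 February 2020 is a Saturday, so Mondays fall on 3, 10, 17, 24; the last is February 24.
1 November 2020 is a Sunday, so the first Sunday is November 1 and the second is November 8.
10 April 2020 falls between 24 February and 8 November, so daylight saving is in effect and Ulora is at UTC+06:00.
18:12 Ulora − 6h = 12:12 UTC.
1 April 2020 is a Wednesday, so the first Sunday is April 5 and the second is April 12.
1 September 2020 is a Tuesday, so the first Sunday is September 6 and the second is September 13.
At the standard offset (UTC−06:00), 12:12 UTC − 6h = 06:12 Fenal Territory standard time.
The standard-time date in Fenal Territory, 10 April 2020, is outside the daylight-saving period (12 April – 13 September), so Fenal Territory is on standard time, UTC−06:00.
12:12 UTC − 6h = 06:12 Fenal Territory.

06:12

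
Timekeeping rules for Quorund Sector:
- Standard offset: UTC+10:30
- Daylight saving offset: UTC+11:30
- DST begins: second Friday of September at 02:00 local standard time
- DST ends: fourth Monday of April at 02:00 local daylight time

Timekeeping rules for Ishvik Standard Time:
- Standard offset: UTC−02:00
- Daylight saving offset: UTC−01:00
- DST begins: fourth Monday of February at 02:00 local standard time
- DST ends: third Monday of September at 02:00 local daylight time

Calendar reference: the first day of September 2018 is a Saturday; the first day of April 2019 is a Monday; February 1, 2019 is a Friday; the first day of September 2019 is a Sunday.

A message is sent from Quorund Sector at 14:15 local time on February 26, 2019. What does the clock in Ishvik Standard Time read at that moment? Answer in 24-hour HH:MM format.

01:45

1 September 2018 is a Saturday, so the first Friday is September 7 and the second is September 14.
1 April 2019 is a Monday, so the first Monday is April 1 and the fourth is April 22.
Daylight saving runs 14 September 2018 – 22 April 2019; February 26, 2019 is inside that window, so Quorund Sector is at UTC+11:30.
14:15 Quorund Sector − 11h30m = 02:45 UTC.
1 February 2019 is a Friday, so the first Monday is February 4 and the fourth is February 25.
1 September 2019 is a Sunday, so the first Monday is September 2 and the third is September 16.
At the standard offset (UTC−02:00), 02:45 UTC − 2h = 00:45 Ishvik Standard Time standard time.
The standard-time date in Ishvik Standard Time, February 26, 2019, falls between 25 February and 16 September, so daylight saving is in effect and Ishvik Standard Time is at UTC−01:00.
02:45 UTC − 1h = 01:45 Ishvik Standard Time.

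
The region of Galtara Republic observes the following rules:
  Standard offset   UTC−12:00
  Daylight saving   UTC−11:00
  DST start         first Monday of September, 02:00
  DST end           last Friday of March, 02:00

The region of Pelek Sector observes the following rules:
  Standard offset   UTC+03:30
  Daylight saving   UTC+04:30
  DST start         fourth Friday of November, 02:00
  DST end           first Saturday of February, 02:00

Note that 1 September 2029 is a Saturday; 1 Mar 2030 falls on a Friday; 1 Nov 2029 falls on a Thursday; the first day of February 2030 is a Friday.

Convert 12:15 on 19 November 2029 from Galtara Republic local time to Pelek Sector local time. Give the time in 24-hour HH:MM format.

02:45

1 September 2029 is a Saturday, so the first Monday is September 3.
1 March 2030 is a Friday, so Fridays fall on 1, 8, 15, 22, 29; the last is March 29.
19 November 2029 falls between 3 September 2029 and 29 March 2030, so daylight saving is in effect and Galtara Republic is at UTC−11:00.
12:15 Galtara Republic + 11h = 23:15 UTC.
1 November 2029 is a Thursday, so the first Friday is November 2 and the fourth is November 23.
1 February 2030 is a Friday, so the first Saturday is February 2.
At the standard offset (UTC+03:30), 23:15 UTC + 3h30m = 02:45 Pelek Sector standard time (rolling into the next day, 20 November 2029).
The standard-time date in Pelek Sector, 20 November 2029, is outside the daylight-saving period (23 November 2029 – 2 February 2030), so Pelek Sector is on standard time, UTC+03:30.
23:15 UTC + 3h30m = 02:45 Pelek Sector (rolling into the next day, 20 November 2029).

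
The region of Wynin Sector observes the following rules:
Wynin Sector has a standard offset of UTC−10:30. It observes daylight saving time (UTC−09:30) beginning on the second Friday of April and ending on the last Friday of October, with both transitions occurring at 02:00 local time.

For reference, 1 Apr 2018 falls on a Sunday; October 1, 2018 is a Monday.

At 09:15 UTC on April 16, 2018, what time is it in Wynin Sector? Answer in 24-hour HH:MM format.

1 April 2018 is a Sunday, so the first Friday is April 6 and the second is April 13.
1 October 2018 is a Monday, so Fridays fall on 5, 12, 19, 26; the last is October 26.
At the standard offset (UTC−10:30), 09:15 UTC − 10h30m = 22:45 Wynin Sector standard time (rolling into the previous day, 15 April 2018).
The standard-time date in Wynin Sector, April 15, 2018, lies within the daylight-saving period (13 April – 26 October), so Wynin Sector is on daylight time, UTC−09:30.
09:15 UTC − 9h30m = 23:45 local (rolling into the previous day, 15 April 2018).

23:45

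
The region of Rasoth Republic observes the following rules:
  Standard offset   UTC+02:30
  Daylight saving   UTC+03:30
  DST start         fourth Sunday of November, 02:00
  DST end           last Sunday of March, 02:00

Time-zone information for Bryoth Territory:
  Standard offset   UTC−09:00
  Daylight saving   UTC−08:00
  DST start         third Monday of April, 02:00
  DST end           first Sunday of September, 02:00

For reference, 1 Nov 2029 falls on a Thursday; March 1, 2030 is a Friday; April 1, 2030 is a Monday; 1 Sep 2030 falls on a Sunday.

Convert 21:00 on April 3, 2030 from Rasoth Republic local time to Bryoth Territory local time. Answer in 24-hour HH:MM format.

1 November 2029 is a Thursday, so the first Sunday is November 4 and the fourth is November 25.
1 March 2030 is a Friday, so Sundays fall on 3, 10, 17, 24, 31; the last is March 31.
April 3, 2030 does not fall between 25 November 2029 and 31 March 2030, so daylight saving is not in effect and Rasoth Republic is at UTC+02:30.
21:00 Rasoth Republic − 2h30m = 18:30 UTC.
1 April 2030 is a Monday, so the first Monday is April 1 and the third is April 15.
1 September 2030 is a Sunday, so the first Sunday is September 1.
At the standard offset (UTC−09:00), 18:30 UTC − 9h = 09:30 Bryoth Territory standard time.
Daylight saving runs 15 April – 1 September; the standard-time date in Bryoth Territory, April 3, 2030, is outside that window, so Bryoth Territory is on standard time at UTC−09:00.
18:30 UTC − 9h = 09:30 Bryoth Territory.

09:30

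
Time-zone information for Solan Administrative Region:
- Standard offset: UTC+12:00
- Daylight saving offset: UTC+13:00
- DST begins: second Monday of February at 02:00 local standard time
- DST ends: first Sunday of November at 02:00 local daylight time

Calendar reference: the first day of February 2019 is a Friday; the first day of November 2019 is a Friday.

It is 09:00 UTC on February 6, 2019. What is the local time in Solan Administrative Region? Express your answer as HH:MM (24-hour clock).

21:00

1 February 2019 is a Friday, so the first Monday is February 4 and the second is February 11.
1 November 2019 is a Friday, so the first Sunday is November 3.
At the standard offset (UTC+12:00), 09:00 UTC + 12h = 21:00 Solan Administrative Region standard time.
The standard-time date in Solan Administrative Region, February 6, 2019, does not fall between 11 February and 3 November, so daylight saving is not in effect and Solan Administrative Region is at UTC+12:00.
09:00 UTC + 12h = 21:00 local.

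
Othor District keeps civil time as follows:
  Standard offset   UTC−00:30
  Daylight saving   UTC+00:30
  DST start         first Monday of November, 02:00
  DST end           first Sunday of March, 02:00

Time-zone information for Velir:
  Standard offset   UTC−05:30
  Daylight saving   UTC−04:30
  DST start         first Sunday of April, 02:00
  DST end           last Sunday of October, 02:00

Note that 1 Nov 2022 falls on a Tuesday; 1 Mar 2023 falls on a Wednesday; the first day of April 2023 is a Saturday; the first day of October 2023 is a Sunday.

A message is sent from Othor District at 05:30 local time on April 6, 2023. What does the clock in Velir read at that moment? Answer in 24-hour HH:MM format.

1 November 2022 is a Tuesday, so the first Monday is November 7.
1 March 2023 is a Wednesday, so the first Sunday is March 5.
Daylight saving runs 7 November 2022 – 5 March 2023; April 6, 2023 is outside that window, so Othor District is on standard time at UTC−00:30.
05:30 Othor District + 0h30m = 06:00 UTC.
1 April 2023 is a Saturday, so the first Sunday is April 2.
1 October 2023 is a Sunday, so Sundays fall on 1, 8, 15, 22, 29; the last is October 29.
At the standard offset (UTC−05:30), 06:00 UTC − 5h30m = 00:30 Velir standard time.
Daylight saving runs 2 April – 29 October; the standard-time date in Velir, April 6, 2023, is inside that window, so Velir is at UTC−04:30.
06:00 UTC − 4h30m = 01:30 Velir.

01:30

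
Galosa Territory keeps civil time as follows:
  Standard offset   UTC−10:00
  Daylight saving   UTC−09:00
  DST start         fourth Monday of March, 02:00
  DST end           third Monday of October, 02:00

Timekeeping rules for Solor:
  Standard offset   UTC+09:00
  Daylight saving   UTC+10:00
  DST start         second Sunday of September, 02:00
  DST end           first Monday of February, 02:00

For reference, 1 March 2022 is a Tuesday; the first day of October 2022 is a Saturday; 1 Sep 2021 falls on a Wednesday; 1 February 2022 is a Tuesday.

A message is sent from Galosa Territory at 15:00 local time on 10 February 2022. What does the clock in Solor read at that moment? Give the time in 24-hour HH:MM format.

1 March 2022 is a Tuesday, so the first Monday is March 7 and the fourth is March 28.
1 October 2022 is a Saturday, so the first Monday is October 3 and the third is October 17.
10 February 2022 is outside the daylight-saving period (28 March – 17 October), so Galosa Territory is on standard time, UTC−10:00.
15:00 Galosa Territory + 10h = 01:00 UTC (rolling into the next day, 11 February 2022).
1 September 2021 is a Wednesday, so the first Sunday is September 5 and the second is September 12.
1 February 2022 is a Tuesday, so the first Monday is February 7.
At the standard offset (UTC+09:00), 01:00 UTC + 9h = 10:00 Solor standard time.
The standard-time date in Solor, 11 February 2022, is outside the daylight-saving period (12 September 2021 – 7 February 2022), so Solor is on standard time, UTC+09:00.
01:00 UTC + 9h = 10:00 Solor.

10:00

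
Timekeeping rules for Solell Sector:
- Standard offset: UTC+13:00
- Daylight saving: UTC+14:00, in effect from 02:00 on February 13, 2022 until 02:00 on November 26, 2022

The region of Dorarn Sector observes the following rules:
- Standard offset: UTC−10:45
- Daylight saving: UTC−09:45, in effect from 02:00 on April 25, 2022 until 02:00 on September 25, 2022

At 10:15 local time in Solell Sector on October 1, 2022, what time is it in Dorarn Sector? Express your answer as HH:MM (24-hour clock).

09:30

October 1, 2022 lies within the daylight-saving period (13 February – 26 November), so Solell Sector is on daylight time, UTC+14:00.
10:15 Solell Sector − 14h = 20:15 UTC (rolling into the previous day, 30 September 2022).
At the standard offset (UTC−10:45), 20:15 UTC − 10h45m = 09:30 Dorarn Sector standard time.
Daylight saving runs 25 April – 25 September; the standard-time date in Dorarn Sector, September 30, 2022, is outside that window, so Dorarn Sector is on standard time at UTC−10:45.
20:15 UTC − 10h45m = 09:30 Dorarn Sector.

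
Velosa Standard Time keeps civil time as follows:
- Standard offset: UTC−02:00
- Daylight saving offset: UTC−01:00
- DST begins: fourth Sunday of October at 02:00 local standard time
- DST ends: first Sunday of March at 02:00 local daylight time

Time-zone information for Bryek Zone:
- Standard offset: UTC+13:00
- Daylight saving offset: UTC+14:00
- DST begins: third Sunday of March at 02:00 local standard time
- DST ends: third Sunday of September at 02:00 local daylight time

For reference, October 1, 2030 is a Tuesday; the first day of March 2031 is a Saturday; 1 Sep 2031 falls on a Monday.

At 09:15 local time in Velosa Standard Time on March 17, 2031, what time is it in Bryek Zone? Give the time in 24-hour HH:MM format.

1 October 2030 is a Tuesday, so the first Sunday is October 6 and the fourth is October 27.
1 March 2031 is a Saturday, so the first Sunday is March 2.
March 17, 2031 does not fall between 27 October 2030 and 2 March 2031, so daylight saving is not in effect and Velosa Standard Time is at UTC−02:00.
09:15 Velosa Standard Time + 2h = 11:15 UTC.
1 March 2031 is a Saturday, so the first Sunday is March 2 and the third is March 16.
1 September 2031 is a Monday, so the first Sunday is September 7 and the third is September 21.
At the standard offset (UTC+13:00), 11:15 UTC + 13h = 00:15 Bryek Zone standard time (rolling into the next day, 18 March 2031).
The standard-time date in Bryek Zone, March 18, 2031, lies within the daylight-saving period (16 March – 21 September), so Bryek Zone is on daylight time, UTC+14:00.
11:15 UTC + 14h = 01:15 Bryek Zone (rolling into the next day, 18 March 2031).

01:15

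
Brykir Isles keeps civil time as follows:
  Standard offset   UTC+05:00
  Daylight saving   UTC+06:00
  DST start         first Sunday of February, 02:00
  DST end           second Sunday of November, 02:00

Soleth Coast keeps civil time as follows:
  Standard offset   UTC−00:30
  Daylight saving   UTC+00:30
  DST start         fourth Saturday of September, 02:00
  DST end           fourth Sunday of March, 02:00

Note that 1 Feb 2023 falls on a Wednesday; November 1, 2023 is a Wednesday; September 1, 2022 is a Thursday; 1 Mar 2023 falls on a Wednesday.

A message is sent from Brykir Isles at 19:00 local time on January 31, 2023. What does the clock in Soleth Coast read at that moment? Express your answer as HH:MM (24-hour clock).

1 February 2023 is a Wednesday, so the first Sunday is February 5.
1 November 2023 is a Wednesday, so the first Sunday is November 5 and the second is November 12.
January 31, 2023 does not fall between 5 February and 12 November, so daylight saving is not in effect and Brykir Isles is at UTC+05:00.
19:00 Brykir Isles − 5h = 14:00 UTC.
1 September 2022 is a Thursday, so the first Saturday is September 3 and the fourth is September 24.
1 March 2023 is a Wednesday, so the first Sunday is March 5 and the fourth is March 26.
At the standard offset (UTC−00:30), 14:00 UTC − 0h30m = 13:30 Soleth Coast standard time.
The standard-time date in Soleth Coast, January 31, 2023, falls between 24 September 2022 and 26 March 2023, so daylight saving is in effect and Soleth Coast is at UTC+00:30.
14:00 UTC + 0h30m = 14:30 Soleth Coast.

14:30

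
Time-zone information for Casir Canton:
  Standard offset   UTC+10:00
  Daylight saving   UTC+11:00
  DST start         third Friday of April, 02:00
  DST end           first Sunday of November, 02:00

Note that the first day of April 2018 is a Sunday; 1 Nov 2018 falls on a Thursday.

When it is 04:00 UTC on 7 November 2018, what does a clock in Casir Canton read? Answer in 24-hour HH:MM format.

14:00

1 April 2018 is a Sunday, so the first Friday is April 6 and the third is April 20.
1 November 2018 is a Thursday, so the first Sunday is November 4.
At the standard offset (UTC+10:00), 04:00 UTC + 10h = 14:00 Casir Canton standard time.
The standard-time date in Casir Canton, 7 November 2018, does not fall between 20 April and 4 November, so daylight saving is not in effect and Casir Canton is at UTC+10:00.
04:00 UTC + 10h = 14:00 local.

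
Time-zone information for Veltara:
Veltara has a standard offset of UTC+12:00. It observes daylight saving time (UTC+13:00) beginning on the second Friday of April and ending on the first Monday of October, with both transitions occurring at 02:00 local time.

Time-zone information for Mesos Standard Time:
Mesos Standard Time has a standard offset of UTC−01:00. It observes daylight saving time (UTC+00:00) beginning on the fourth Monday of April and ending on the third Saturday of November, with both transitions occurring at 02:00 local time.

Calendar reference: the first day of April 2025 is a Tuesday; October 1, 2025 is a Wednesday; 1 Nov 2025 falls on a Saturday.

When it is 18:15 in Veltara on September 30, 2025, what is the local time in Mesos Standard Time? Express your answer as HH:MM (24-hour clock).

1 April 2025 is a Tuesday, so the first Friday is April 4 and the second is April 11.
1 October 2025 is a Wednesday, so the first Monday is October 6.
September 30, 2025 falls between 11 April and 6 October, so daylight saving is in effect and Veltara is at UTC+13:00.
18:15 Veltara − 13h = 05:15 UTC.
1 April 2025 is a Tuesday, so the first Monday is April 7 and the fourth is April 28.
1 November 2025 is a Saturday, so the first Saturday is November 1 and the third is November 15.
At the standard offset (UTC−01:00), 05:15 UTC − 1h = 04:15 Mesos Standard Time standard time.
The standard-time date in Mesos Standard Time, September 30, 2025, falls between 28 April and 15 November, so daylight saving is in effect and Mesos Standard Time is at UTC+00:00.
05:15 UTC + 0h = 05:15 Mesos Standard Time.

05:15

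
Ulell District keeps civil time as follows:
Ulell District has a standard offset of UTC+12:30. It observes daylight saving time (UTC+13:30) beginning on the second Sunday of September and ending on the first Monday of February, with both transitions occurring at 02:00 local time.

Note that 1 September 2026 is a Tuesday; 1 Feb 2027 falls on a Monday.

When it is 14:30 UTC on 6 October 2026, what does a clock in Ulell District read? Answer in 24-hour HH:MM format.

04:00

1 September 2026 is a Tuesday, so the first Sunday is September 6 and the second is September 13.
1 February 2027 is a Monday, so the first Monday is February 1.
At the standard offset (UTC+12:30), 14:30 UTC + 12h30m = 03:00 Ulell District standard time (rolling into the next day, 7 October 2026).
The standard-time date in Ulell District, 7 October 2026, lies within the daylight-saving period (13 September 2026 – 1 February 2027), so Ulell District is on daylight time, UTC+13:30.
14:30 UTC + 13h30m = 04:00 local (rolling into the next day, 7 October 2026).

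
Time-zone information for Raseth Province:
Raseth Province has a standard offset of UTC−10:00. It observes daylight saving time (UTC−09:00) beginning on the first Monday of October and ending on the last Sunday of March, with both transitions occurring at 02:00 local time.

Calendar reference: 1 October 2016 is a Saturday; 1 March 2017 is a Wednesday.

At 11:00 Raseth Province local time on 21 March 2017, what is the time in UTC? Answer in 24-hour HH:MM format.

1 October 2016 is a Saturday, so the first Monday is October 3.
1 March 2017 is a Wednesday, so Sundays fall on 5, 12, 19, 26; the last is March 26.
21 March 2017 falls between 3 October 2016 and 26 March 2017, so daylight saving is in effect and Raseth Province is at UTC−09:00.
11:00 local + 9h = 20:00 UTC.

20:00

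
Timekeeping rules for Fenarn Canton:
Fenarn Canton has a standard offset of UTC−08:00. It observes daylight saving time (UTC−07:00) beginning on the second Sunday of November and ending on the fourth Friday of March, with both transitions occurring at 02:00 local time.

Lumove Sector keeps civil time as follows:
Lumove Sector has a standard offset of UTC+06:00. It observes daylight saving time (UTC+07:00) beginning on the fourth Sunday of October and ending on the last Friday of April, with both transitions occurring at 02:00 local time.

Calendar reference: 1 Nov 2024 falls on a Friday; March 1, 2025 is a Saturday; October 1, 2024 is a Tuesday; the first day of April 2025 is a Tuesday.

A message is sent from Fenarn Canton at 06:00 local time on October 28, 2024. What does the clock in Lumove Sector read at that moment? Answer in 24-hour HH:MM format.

21:00

1 November 2024 is a Friday, so the first Sunday is November 3 and the second is November 10.
1 March 2025 is a Saturday, so the first Friday is March 7 and the fourth is March 28.
Daylight saving runs 10 November 2024 – 28 March 2025; October 28, 2024 is outside that window, so Fenarn Canton is on standard time at UTC−08:00.
06:00 Fenarn Canton + 8h = 14:00 UTC.
1 October 2024 is a Tuesday, so the first Sunday is October 6 and the fourth is October 27.
1 April 2025 is a Tuesday, so Fridays fall on 4, 11, 18, 25; the last is April 25.
At the standard offset (UTC+06:00), 14:00 UTC + 6h = 20:00 Lumove Sector standard time.
Daylight saving runs 27 October 2024 – 25 April 2025; the standard-time date in Lumove Sector, October 28, 2024, is inside that window, so Lumove Sector is at UTC+07:00.
14:00 UTC + 7h = 21:00 Lumove Sector.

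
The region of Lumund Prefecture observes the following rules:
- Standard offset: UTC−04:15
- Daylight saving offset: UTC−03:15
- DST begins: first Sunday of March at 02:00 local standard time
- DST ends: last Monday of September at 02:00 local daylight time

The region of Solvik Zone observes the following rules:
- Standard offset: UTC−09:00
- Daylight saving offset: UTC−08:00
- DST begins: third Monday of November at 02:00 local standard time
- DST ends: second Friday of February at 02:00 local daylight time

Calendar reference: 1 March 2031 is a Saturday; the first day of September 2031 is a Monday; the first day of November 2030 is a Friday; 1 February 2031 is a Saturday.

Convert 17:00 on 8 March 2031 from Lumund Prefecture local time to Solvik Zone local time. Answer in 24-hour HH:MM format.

11:15

1 March 2031 is a Saturday, so the first Sunday is March 2.
1 September 2031 is a Monday, so Mondays fall on 1, 8, 15, 22, 29; the last is September 29.
Daylight saving runs 2 March – 29 September; 8 March 2031 is inside that window, so Lumund Prefecture is at UTC−03:15.
17:00 Lumund Prefecture + 3h15m = 20:15 UTC.
1 November 2030 is a Friday, so the first Monday is November 4 and the third is November 18.
1 February 2031 is a Saturday, so the first Friday is February 7 and the second is February 14.
At the standard offset (UTC−09:00), 20:15 UTC − 9h = 11:15 Solvik Zone standard time.
Daylight saving runs 18 November 2030 – 14 February 2031; the standard-time date in Solvik Zone, 8 March 2031, is outside that window, so Solvik Zone is on standard time at UTC−09:00.
20:15 UTC − 9h = 11:15 Solvik Zone.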